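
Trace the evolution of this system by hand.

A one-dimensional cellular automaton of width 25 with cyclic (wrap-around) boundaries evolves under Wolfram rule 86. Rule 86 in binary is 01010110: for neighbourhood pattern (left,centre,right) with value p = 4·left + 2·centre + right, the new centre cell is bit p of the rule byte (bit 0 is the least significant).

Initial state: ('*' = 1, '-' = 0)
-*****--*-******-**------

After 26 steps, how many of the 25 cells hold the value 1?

0) -*****--*-******-**------
1) *----****------*--**-----
2) **--*---**----****-**---*
3) -*****-*-**--*---*--**-*-
4) *----*-*--*****-****-*-**
5) **--**-***----*----*-*---
6) -***-*---**--***--**-**-*
7) ---*-**-*-***--***-*--*-*
8) *-**--*-*---***--*-****-*
9) *--****-**-*--****----*--
10) ***---*--*-***---**--****
11) --**-*****---**-*-***----
12) -*-*-----**-*-*-*---**---
13) **-**---*-*-*-*-**-*-**--
14) -*--**-**-*-*-*--*-*--***
15) -***-*--*-*-*-****-***--*
16) ---*-****-*-*----*---****
17) *-**----*-*-**--***-*---*
18) *--**--**-*--***--*-**-*-
19) ***-***-*-***--****--*-*-
20) --*---*-*---***---****-*-
21) -***-**-**-*--**-*---*-**
22) ---*--*--*-***-*-**-**--*
23) *-********---*-*--*--****
24) *--------**-**-******----
25) **------*-*--*------**--*
26) -**----**-*****----*-***-

13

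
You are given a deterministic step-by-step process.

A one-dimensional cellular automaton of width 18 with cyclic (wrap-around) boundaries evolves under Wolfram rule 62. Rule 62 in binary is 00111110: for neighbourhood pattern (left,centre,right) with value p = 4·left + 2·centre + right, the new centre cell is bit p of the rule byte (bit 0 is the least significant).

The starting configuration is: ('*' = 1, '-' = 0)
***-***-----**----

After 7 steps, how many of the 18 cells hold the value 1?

10

0) ***-***-----**----
1) *--**--*---**-*--*
2) -***-****-**-*****
3) **--**---**-**----
4) *-***-*-**-**-*--*
5) -**--****-**-*****
6) **-***---**-**----
7) *-**--*-**-**-*--*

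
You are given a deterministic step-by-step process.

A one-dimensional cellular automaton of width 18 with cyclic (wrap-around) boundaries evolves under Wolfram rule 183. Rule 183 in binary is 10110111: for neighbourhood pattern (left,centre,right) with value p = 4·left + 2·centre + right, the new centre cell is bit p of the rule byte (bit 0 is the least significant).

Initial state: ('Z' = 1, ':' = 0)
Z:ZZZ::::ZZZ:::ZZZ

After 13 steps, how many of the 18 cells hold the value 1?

k=0  Z:ZZZ::::ZZZ:::ZZZ
k=1  :Z:Z:ZZZZ:Z:ZZZ:ZZ
k=2  ZZZZZ:ZZ:ZZZ:Z:Z::
k=3  :ZZZ:Z::Z:Z:ZZZZZZ
k=4  Z:Z:ZZZZZZZZ:ZZZZ:
k=5  ZZZZ:ZZZZZZ:Z:ZZ:Z
k=6  ZZZ:Z:ZZZZ:ZZZ::Z:
k=7  :Z:ZZZ:ZZ:Z:Z:ZZZZ
k=8  ZZZ:Z:Z::ZZZZZ:ZZ:
k=9  :Z:ZZZZZZ:ZZZ:Z::Z
k=10  ZZZ:ZZZZ:Z:Z:ZZZZZ
k=11  ZZ:Z:ZZ:ZZZZZ:ZZZZ
k=12  Z:ZZZ::Z:ZZZ:Z:ZZZ
k=13  :Z:Z:ZZZZ:Z:ZZZ:ZZ

12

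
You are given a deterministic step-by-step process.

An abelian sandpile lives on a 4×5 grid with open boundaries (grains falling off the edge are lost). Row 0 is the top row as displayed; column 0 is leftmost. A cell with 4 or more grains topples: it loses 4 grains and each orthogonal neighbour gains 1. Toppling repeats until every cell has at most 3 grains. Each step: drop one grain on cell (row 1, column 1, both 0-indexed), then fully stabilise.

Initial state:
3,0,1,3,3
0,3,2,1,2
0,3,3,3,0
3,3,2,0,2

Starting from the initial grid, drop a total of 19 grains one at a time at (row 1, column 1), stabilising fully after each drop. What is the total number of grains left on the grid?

k=0  3,0,1,3,3
0,3,2,1,2
0,3,3,3,0
3,3,2,0,2
k=1  3,1,2,3,3
1,2,0,3,2
2,2,3,0,1
0,2,0,2,2
k=2  3,1,2,3,3
1,3,0,3,2
2,2,3,0,1
0,2,0,2,2
k=3  3,2,2,3,3
2,0,1,3,2
2,3,3,0,1
0,2,0,2,2
k=4  3,2,2,3,3
2,1,1,3,2
2,3,3,0,1
0,2,0,2,2
k=5  3,2,2,3,3
2,2,1,3,2
2,3,3,0,1
0,2,0,2,2
k=6  3,2,2,3,3
2,3,1,3,2
2,3,3,0,1
0,2,0,2,2
k=7  3,3,2,3,3
3,1,3,3,2
3,1,0,1,1
0,3,1,2,2
k=8  3,3,2,3,3
3,2,3,3,2
3,1,0,1,1
0,3,1,2,2
k=9  3,3,2,3,3
3,3,3,3,2
3,1,0,1,1
0,3,1,2,2
k=10  1,2,1,2,1
2,3,2,2,0
0,3,1,2,2
1,3,1,2,2
k=11  1,3,1,2,1
3,1,3,2,0
1,1,2,2,2
2,0,2,2,2
k=12  1,3,1,2,1
3,2,3,2,0
1,1,2,2,2
2,0,2,2,2
k=13  1,3,1,2,1
3,3,3,2,0
1,1,2,2,2
2,0,2,2,2
k=14  3,0,3,2,1
0,3,0,3,0
2,2,3,2,2
2,0,2,2,2
k=15  3,1,3,2,1
1,0,1,3,0
2,3,3,2,2
2,0,2,2,2
k=16  3,1,3,2,1
1,1,1,3,0
2,3,3,2,2
2,0,2,2,2
k=17  3,1,3,2,1
1,2,1,3,0
2,3,3,2,2
2,0,2,2,2
k=18  3,1,3,2,1
1,3,1,3,0
2,3,3,2,2
2,0,2,2,2
k=19  3,2,3,2,1
2,1,3,3,0
3,1,0,3,2
2,1,3,2,2

39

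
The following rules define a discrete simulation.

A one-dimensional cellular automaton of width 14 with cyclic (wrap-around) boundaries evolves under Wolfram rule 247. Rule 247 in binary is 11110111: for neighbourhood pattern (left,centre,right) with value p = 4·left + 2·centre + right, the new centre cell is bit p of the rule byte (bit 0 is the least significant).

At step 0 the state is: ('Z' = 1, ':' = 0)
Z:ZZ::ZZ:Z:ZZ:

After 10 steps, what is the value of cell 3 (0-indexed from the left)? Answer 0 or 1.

0) Z:ZZ::ZZ:Z:ZZ:
1) ZZ:ZZZ:ZZZZ:ZZ
2) ZZZ:ZZZ:ZZZZ:Z
3) ZZZZ:ZZZ:ZZZZ:
4) :ZZZZ:ZZZ:ZZZZ
5) Z:ZZZZ:ZZZ:ZZZ
6) ZZ:ZZZZ:ZZZ:ZZ
7) ZZZ:ZZZZ:ZZZ:Z
8) ZZZZ:ZZZZ:ZZZ:
9) :ZZZZ:ZZZZ:ZZZ
10) Z:ZZZZ:ZZZZ:ZZ

1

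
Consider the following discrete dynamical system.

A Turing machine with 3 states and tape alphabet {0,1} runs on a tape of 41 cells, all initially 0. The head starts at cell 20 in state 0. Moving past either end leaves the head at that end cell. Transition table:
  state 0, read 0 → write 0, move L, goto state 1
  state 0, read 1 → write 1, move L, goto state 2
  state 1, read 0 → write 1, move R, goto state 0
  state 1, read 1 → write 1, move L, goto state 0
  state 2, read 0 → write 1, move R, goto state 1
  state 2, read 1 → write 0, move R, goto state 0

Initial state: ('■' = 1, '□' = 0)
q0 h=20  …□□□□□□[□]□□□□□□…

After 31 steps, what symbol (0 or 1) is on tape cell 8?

0

t=0: q0 h=20  …□□□□□□[□]□□□□□□…
t=1: q1 h=19  …□□□□□□[□]□□□□□□…
t=2: q0 h=20  …□□□□□■[□]□□□□□□…
t=3: q1 h=19  …□□□□□□[■]□□□□□□…
t=4: q0 h=18  …□□□□□□[□]■□□□□□…
t=5: q1 h=17  …□□□□□□[□]□■□□□□…
t=6: q0 h=18  …□□□□□■[□]■□□□□□…
t=7: q1 h=17  …□□□□□□[■]□■□□□□…
t=8: q0 h=16  …□□□□□□[□]■□■□□□…
t=9: q1 h=15  …□□□□□□[□]□■□■□□…
t=10: q0 h=16  …□□□□□■[□]■□■□□□…
t=11: q1 h=15  …□□□□□□[■]□■□■□□…
t=12: q0 h=14  …□□□□□□[□]■□■□■□…
t=13: q1 h=13  …□□□□□□[□]□■□■□■…
t=14: q0 h=14  …□□□□□■[□]■□■□■□…
t=15: q1 h=13  …□□□□□□[■]□■□■□■…
t=16: q0 h=12  …□□□□□□[□]■□■□■□…
t=17: q1 h=11  …□□□□□□[□]□■□■□■…
t=18: q0 h=12  …□□□□□■[□]■□■□■□…
t=19: q1 h=11  …□□□□□□[■]□■□■□■…
t=20: q0 h=10  …□□□□□□[□]■□■□■□…
t=21: q1 h= 9  …□□□□□□[□]□■□■□■…
t=22: q0 h=10  …□□□□□■[□]■□■□■□…
t=23: q1 h= 9  …□□□□□□[■]□■□■□■…
t=24: q0 h= 8  …□□□□□□[□]■□■□■□…
t=25: q1 h= 7  …□□□□□□[□]□■□■□■…
t=26: q0 h= 8  …□□□□□■[□]■□■□■□…
t=27: q1 h= 7  …□□□□□□[■]□■□■□■…
t=28: q0 h= 6  |□□□□□□[□]■□■□■□…
t=29: q1 h= 5  |□□□□□[□]□■□■□■…
t=30: q0 h= 6  |□□□□□■[□]■□■□■□…
t=31: q1 h= 5  |□□□□□[■]□■□■□■…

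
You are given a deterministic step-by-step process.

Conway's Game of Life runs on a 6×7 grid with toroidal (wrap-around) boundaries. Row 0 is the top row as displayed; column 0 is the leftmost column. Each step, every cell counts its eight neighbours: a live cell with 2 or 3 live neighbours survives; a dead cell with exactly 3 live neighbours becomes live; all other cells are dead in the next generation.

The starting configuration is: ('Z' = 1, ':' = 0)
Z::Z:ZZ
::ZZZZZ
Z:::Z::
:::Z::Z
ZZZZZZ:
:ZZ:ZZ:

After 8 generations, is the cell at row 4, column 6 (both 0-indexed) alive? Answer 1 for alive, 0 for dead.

0) Z::Z:ZZ
::ZZZZZ
Z:::Z::
:::Z::Z
ZZZZZZ:
:ZZ:ZZ:
1) Z::::::
:ZZ::::
Z:Z::::
::::::Z
Z::::::
:::::::
2) :Z:::::
Z:Z::::
Z:Z::::
ZZ::::Z
:::::::
:::::::
3) :Z:::::
Z:Z::::
::Z::::
ZZ::::Z
Z::::::
:::::::
4) :Z:::::
::Z::::
::Z:::Z
ZZ::::Z
ZZ::::Z
:::::::
5) :::::::
:ZZ::::
::Z:::Z
::Z::Z:
:Z::::Z
:Z:::::
6) :ZZ::::
:ZZ::::
::ZZ:::
ZZZ::ZZ
ZZZ::::
Z::::::
7) Z:Z::::
:::::::
:::Z::Z
::::::Z
::Z::::
Z::::::
8) :Z:::::
:::::::
:::::::
:::::::
:::::::
:::::::

0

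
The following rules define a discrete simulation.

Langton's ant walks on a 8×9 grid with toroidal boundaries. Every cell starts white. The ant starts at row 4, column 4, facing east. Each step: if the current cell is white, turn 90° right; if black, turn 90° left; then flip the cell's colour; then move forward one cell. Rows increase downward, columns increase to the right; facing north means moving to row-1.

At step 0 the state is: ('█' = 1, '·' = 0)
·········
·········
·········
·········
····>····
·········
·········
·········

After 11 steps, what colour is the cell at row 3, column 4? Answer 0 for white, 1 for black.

0

t=0: ·········
·········
·········
·········
····>····
·········
·········
·········
t=1: ·········
·········
·········
·········
····█····
····v····
·········
·········
t=2: ·········
·········
·········
·········
····█····
···<█····
·········
·········
t=3: ·········
·········
·········
·········
···^█····
···██····
·········
·········
t=4: ·········
·········
·········
·········
···█>····
···██····
·········
·········
t=5: ·········
·········
·········
····^····
···█·····
···██····
·········
·········
t=6: ·········
·········
·········
····█>···
···█·····
···██····
·········
·········
t=7: ·········
·········
·········
····██···
···█·v···
···██····
·········
·········
t=8: ·········
·········
·········
····██···
···█<█···
···██····
·········
·········
t=9: ·········
·········
·········
····^█···
···███···
···██····
·········
·········
t=10: ·········
·········
·········
···<·█···
···███···
···██····
·········
·········
t=11: ·········
·········
···^·····
···█·█···
···███···
···██····
·········
·········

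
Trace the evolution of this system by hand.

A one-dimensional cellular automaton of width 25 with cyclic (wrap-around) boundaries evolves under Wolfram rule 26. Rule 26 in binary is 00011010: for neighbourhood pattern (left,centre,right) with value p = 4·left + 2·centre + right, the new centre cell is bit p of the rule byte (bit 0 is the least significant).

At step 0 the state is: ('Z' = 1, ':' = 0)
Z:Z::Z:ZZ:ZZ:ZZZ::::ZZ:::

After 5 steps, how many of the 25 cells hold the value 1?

t=0: Z:Z::Z:ZZ:ZZ:ZZZ::::ZZ:::
t=1: :::ZZ::Z::Z::Z::Z::ZZ:Z:Z
t=2: Z:ZZ:ZZ:ZZ:ZZ:ZZ:ZZZ:::::
t=3: ::Z::Z::Z::Z::Z::Z::Z:::Z
t=4: ZZ:ZZ:ZZ:ZZ:ZZ:ZZ:ZZ:Z:Z:
t=5: Z::Z::Z::Z::Z::Z::Z::::::

7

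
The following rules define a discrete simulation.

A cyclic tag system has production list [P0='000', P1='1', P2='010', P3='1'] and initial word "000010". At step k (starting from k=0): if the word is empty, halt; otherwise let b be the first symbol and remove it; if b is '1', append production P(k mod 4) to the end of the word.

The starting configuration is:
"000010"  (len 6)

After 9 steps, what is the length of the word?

0) "000010"  (len 6)
1) "00010"  (len 5)
2) "0010"  (len 4)
3) "010"  (len 3)
4) "10"  (len 2)
5) "0000"  (len 4)
6) "000"  (len 3)
7) "00"  (len 2)
8) "0"  (len 1)
9) (halted — word empty)

0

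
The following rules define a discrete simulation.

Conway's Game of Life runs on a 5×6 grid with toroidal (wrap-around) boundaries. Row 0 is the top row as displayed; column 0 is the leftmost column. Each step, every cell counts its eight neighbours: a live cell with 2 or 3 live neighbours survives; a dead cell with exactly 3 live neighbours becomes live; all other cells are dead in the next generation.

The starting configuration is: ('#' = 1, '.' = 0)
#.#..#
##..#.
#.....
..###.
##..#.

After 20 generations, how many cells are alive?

6

[0] #.#..#
##..#.
#.....
..###.
##..#.
[1] ..###.
......
#.#.#.
#.###.
#...#.
[2] ...###
.##.##
..#.#.
#.#.#.
......
[3] #.##.#
###...
#.#.#.
.#...#
......
[4] #.##.#
....#.
..##..
##...#
.##.##
[5] #.#...
.#..##
######
.....#
......
[6] ##...#
......
.###..
.###.#
......
[7] #.....
......
##.##.
##.##.
....##
[8] .....#
##...#
##.##.
.#....
.#.##.
[9] .##..#
.##...
....#.
.#...#
#.#.#.
[10] .....#
####..
###...
##.###
..###.
[11] #....#
...#.#
......
......
.##...
[12] ###.##
#...##
......
......
##....
[13] ..###.
...##.
.....#
......
..#...
[14] ..#.#.
..#..#
....#.
......
..#...
[15] .##...
....##
......
......
...#..
[16] ..###.
......
......
......
..#...
[17] ..##..
...#..
......
......
..#...
[18] ..##..
..##..
......
......
..##..
[19] .#..#.
..##..
......
......
..##..
[20] .#..#.
..##..
......
......
..##..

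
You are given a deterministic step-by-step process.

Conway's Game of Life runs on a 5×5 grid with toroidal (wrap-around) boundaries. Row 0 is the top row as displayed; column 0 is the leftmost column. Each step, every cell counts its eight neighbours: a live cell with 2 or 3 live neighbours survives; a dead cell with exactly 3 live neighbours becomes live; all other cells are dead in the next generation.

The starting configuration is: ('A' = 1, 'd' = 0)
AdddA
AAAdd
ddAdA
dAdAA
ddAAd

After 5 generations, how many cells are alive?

4

t=0: AdddA
AAAdd
ddAdA
dAdAA
ddAAd
t=1: AdddA
ddAdd
ddddA
AAddA
dAAdd
t=2: AdAAd
AddAA
dAdAA
dAAAA
ddAAd
t=3: Adddd
ddddd
dAddd
dAddd
Adddd
t=4: ddddd
ddddd
ddddd
AAddd
AAddd
t=5: ddddd
ddddd
ddddd
AAddd
AAddd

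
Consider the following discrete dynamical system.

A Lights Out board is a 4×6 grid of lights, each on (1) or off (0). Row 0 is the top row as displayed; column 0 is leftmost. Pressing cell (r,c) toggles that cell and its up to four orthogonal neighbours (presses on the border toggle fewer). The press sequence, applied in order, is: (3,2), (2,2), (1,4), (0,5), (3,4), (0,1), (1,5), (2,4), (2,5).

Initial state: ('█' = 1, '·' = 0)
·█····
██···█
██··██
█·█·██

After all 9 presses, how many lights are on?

14

0) ·█····
██···█
██··██
█·█·██
1) ·█····
██···█
███·██
██·███
2) ·█····
███··█
█··███
██████
3) ·█··█·
█████·
█··█·█
██████
4) ·█···█
██████
█··█·█
██████
5) ·█···█
██████
█··███
███···
6) █·█··█
█·████
█··███
███···
7) █·█···
█·██··
█··██·
███···
8) █·█···
█·███·
█····█
███·█·
9) █·█···
█·████
█···█·
███·██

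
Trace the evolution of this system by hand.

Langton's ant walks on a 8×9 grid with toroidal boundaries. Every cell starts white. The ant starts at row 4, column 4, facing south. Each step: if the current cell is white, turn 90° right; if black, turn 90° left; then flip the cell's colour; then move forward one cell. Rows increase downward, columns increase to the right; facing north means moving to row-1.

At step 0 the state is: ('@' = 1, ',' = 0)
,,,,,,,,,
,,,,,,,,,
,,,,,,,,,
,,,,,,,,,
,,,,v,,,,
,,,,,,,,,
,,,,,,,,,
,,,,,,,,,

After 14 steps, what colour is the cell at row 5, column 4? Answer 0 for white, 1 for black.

0) ,,,,,,,,,
,,,,,,,,,
,,,,,,,,,
,,,,,,,,,
,,,,v,,,,
,,,,,,,,,
,,,,,,,,,
,,,,,,,,,
1) ,,,,,,,,,
,,,,,,,,,
,,,,,,,,,
,,,,,,,,,
,,,<@,,,,
,,,,,,,,,
,,,,,,,,,
,,,,,,,,,
2) ,,,,,,,,,
,,,,,,,,,
,,,,,,,,,
,,,^,,,,,
,,,@@,,,,
,,,,,,,,,
,,,,,,,,,
,,,,,,,,,
3) ,,,,,,,,,
,,,,,,,,,
,,,,,,,,,
,,,@>,,,,
,,,@@,,,,
,,,,,,,,,
,,,,,,,,,
,,,,,,,,,
4) ,,,,,,,,,
,,,,,,,,,
,,,,,,,,,
,,,@@,,,,
,,,@v,,,,
,,,,,,,,,
,,,,,,,,,
,,,,,,,,,
5) ,,,,,,,,,
,,,,,,,,,
,,,,,,,,,
,,,@@,,,,
,,,@,>,,,
,,,,,,,,,
,,,,,,,,,
,,,,,,,,,
6) ,,,,,,,,,
,,,,,,,,,
,,,,,,,,,
,,,@@,,,,
,,,@,@,,,
,,,,,v,,,
,,,,,,,,,
,,,,,,,,,
7) ,,,,,,,,,
,,,,,,,,,
,,,,,,,,,
,,,@@,,,,
,,,@,@,,,
,,,,<@,,,
,,,,,,,,,
,,,,,,,,,
8) ,,,,,,,,,
,,,,,,,,,
,,,,,,,,,
,,,@@,,,,
,,,@^@,,,
,,,,@@,,,
,,,,,,,,,
,,,,,,,,,
9) ,,,,,,,,,
,,,,,,,,,
,,,,,,,,,
,,,@@,,,,
,,,@@>,,,
,,,,@@,,,
,,,,,,,,,
,,,,,,,,,
10) ,,,,,,,,,
,,,,,,,,,
,,,,,,,,,
,,,@@^,,,
,,,@@,,,,
,,,,@@,,,
,,,,,,,,,
,,,,,,,,,
11) ,,,,,,,,,
,,,,,,,,,
,,,,,,,,,
,,,@@@>,,
,,,@@,,,,
,,,,@@,,,
,,,,,,,,,
,,,,,,,,,
12) ,,,,,,,,,
,,,,,,,,,
,,,,,,,,,
,,,@@@@,,
,,,@@,v,,
,,,,@@,,,
,,,,,,,,,
,,,,,,,,,
13) ,,,,,,,,,
,,,,,,,,,
,,,,,,,,,
,,,@@@@,,
,,,@@<@,,
,,,,@@,,,
,,,,,,,,,
,,,,,,,,,
14) ,,,,,,,,,
,,,,,,,,,
,,,,,,,,,
,,,@@^@,,
,,,@@@@,,
,,,,@@,,,
,,,,,,,,,
,,,,,,,,,

1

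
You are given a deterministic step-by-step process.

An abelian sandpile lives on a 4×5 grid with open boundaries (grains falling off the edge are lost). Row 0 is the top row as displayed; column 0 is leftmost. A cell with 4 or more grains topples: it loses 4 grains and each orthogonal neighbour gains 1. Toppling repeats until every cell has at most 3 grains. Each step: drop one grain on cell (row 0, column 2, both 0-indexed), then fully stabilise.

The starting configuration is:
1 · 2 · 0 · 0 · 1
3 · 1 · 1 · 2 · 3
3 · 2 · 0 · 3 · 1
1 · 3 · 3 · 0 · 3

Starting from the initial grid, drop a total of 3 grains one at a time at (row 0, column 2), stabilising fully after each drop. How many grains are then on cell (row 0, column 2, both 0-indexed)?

3

[0] 1 · 2 · 0 · 0 · 1
3 · 1 · 1 · 2 · 3
3 · 2 · 0 · 3 · 1
1 · 3 · 3 · 0 · 3
[1] 1 · 2 · 1 · 0 · 1
3 · 1 · 1 · 2 · 3
3 · 2 · 0 · 3 · 1
1 · 3 · 3 · 0 · 3
[2] 1 · 2 · 2 · 0 · 1
3 · 1 · 1 · 2 · 3
3 · 2 · 0 · 3 · 1
1 · 3 · 3 · 0 · 3
[3] 1 · 2 · 3 · 0 · 1
3 · 1 · 1 · 2 · 3
3 · 2 · 0 · 3 · 1
1 · 3 · 3 · 0 · 3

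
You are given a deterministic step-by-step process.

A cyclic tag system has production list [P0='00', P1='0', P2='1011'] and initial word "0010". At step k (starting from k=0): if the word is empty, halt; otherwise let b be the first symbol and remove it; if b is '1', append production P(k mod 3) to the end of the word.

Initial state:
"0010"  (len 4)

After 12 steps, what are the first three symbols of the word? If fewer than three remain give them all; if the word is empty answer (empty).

[0] "0010"  (len 4)
[1] "010"  (len 3)
[2] "10"  (len 2)
[3] "01011"  (len 5)
[4] "1011"  (len 4)
[5] "0110"  (len 4)
[6] "110"  (len 3)
[7] "1000"  (len 4)
[8] "0000"  (len 4)
[9] "000"  (len 3)
[10] "00"  (len 2)
[11] "0"  (len 1)
[12] (halted — word empty)

(empty)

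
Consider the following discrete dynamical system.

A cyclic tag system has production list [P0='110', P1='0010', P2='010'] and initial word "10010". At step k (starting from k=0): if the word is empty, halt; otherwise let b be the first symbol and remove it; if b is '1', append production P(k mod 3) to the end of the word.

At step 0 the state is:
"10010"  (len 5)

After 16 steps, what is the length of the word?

step 0: "10010"  (len 5)
step 1: "0010110"  (len 7)
step 2: "010110"  (len 6)
step 3: "10110"  (len 5)
step 4: "0110110"  (len 7)
step 5: "110110"  (len 6)
step 6: "10110010"  (len 8)
step 7: "0110010110"  (len 10)
step 8: "110010110"  (len 9)
step 9: "10010110010"  (len 11)
step 10: "0010110010110"  (len 13)
step 11: "010110010110"  (len 12)
step 12: "10110010110"  (len 11)
step 13: "0110010110110"  (len 13)
step 14: "110010110110"  (len 12)
step 15: "10010110110010"  (len 14)
step 16: "0010110110010110"  (len 16)

16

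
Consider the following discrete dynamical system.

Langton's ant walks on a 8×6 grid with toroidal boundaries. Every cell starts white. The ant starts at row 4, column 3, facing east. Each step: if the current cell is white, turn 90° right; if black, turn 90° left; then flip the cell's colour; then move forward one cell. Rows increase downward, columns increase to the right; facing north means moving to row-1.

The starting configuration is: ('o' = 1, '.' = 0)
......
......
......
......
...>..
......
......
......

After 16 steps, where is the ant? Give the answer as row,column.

4,3

k=0  ......
......
......
......
...>..
......
......
......
k=1  ......
......
......
......
...o..
...v..
......
......
k=2  ......
......
......
......
...o..
..<o..
......
......
k=3  ......
......
......
......
..^o..
..oo..
......
......
k=4  ......
......
......
......
..o>..
..oo..
......
......
k=5  ......
......
......
...^..
..o...
..oo..
......
......
k=6  ......
......
......
...o>.
..o...
..oo..
......
......
k=7  ......
......
......
...oo.
..o.v.
..oo..
......
......
k=8  ......
......
......
...oo.
..o<o.
..oo..
......
......
k=9  ......
......
......
...^o.
..ooo.
..oo..
......
......
k=10  ......
......
......
..<.o.
..ooo.
..oo..
......
......
k=11  ......
......
..^...
..o.o.
..ooo.
..oo..
......
......
k=12  ......
......
..o>..
..o.o.
..ooo.
..oo..
......
......
k=13  ......
......
..oo..
..ovo.
..ooo.
..oo..
......
......
k=14  ......
......
..oo..
..<oo.
..ooo.
..oo..
......
......
k=15  ......
......
..oo..
...oo.
..voo.
..oo..
......
......
k=16  ......
......
..oo..
...oo.
...>o.
..oo..
......
......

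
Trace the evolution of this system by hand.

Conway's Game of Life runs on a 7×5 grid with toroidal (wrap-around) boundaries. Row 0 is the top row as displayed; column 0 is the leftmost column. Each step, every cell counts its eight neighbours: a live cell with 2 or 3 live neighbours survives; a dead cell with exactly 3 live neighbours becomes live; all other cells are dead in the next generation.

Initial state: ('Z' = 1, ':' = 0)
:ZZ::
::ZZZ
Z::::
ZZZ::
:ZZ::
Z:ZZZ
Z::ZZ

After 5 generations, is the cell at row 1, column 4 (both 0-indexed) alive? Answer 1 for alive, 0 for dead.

1

k=0  :ZZ::
::ZZZ
Z::::
ZZZ::
:ZZ::
Z:ZZZ
Z::ZZ
k=1  :Z:::
Z:ZZZ
Z::::
Z:Z::
:::::
:::::
:::::
k=2  ZZZZZ
Z:ZZZ
Z:Z::
:Z:::
:::::
:::::
:::::
k=3  :::::
:::::
Z:Z::
:Z:::
:::::
:::::
ZZZZZ
k=4  ZZZZZ
:::::
:Z:::
:Z:::
:::::
ZZZZZ
ZZZZZ
k=5  :::::
:::ZZ
:::::
:::::
:::ZZ
:::::
:::::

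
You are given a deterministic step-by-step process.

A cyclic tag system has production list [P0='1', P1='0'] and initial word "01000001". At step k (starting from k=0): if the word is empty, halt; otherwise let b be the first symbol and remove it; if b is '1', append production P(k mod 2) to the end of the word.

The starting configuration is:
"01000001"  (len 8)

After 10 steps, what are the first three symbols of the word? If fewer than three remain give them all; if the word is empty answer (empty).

(empty)

[0] "01000001"  (len 8)
[1] "1000001"  (len 7)
[2] "0000010"  (len 7)
[3] "000010"  (len 6)
[4] "00010"  (len 5)
[5] "0010"  (len 4)
[6] "010"  (len 3)
[7] "10"  (len 2)
[8] "00"  (len 2)
[9] "0"  (len 1)
[10] (halted — word empty)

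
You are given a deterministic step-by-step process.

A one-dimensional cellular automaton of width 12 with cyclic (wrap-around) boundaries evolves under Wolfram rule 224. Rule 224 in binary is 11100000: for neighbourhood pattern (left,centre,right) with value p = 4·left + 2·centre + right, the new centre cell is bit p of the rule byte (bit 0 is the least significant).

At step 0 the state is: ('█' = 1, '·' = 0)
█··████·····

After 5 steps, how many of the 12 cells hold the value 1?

gen 0: █··████·····
gen 1: ····███·····
gen 2: ·····██·····
gen 3: ······█·····
gen 4: ············
gen 5: ············

0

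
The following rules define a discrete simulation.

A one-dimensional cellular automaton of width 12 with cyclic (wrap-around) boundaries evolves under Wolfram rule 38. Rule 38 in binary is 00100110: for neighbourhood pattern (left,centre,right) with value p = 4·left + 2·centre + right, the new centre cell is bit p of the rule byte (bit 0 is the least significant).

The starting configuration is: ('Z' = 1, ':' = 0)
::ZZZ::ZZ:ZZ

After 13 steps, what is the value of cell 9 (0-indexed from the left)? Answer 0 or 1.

gen 0: ::ZZZ::ZZ:ZZ
gen 1: :Z::::Z::Z::
gen 2: ZZ:::ZZ:ZZ::
gen 3: ::::Z::Z:::Z
gen 4: :::ZZ:ZZ::ZZ
gen 5: ::Z::Z:::Z::
gen 6: :ZZ:ZZ::ZZ::
gen 7: Z::Z:::Z::::
gen 8: Z:ZZ::ZZ:::Z
gen 9: :Z:::Z::::Z:
gen 10: ZZ::ZZ:::ZZ:
gen 11: :::Z::::Z::Z
gen 12: ::ZZ:::ZZ:ZZ
gen 13: :Z::::Z::Z::

1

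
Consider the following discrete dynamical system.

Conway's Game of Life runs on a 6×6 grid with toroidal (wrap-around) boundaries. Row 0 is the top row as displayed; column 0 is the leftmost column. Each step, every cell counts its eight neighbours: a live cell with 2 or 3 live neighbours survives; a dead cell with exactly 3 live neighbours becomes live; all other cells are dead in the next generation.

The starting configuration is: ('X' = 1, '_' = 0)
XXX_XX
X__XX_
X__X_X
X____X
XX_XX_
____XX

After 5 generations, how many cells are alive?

k=0  XXX_XX
X__XX_
X__X_X
X____X
XX_XX_
____XX
k=1  _XX___
______
_X_X__
__XX__
_X_X__
______
k=2  ______
_X____
___X__
_X_XX_
___X__
_X____
k=3  ______
______
___XX_
___XX_
___XX_
______
k=4  ______
______
___XX_
__X__X
___XX_
______
k=5  ______
______
___XX_
__X__X
___XX_
______

6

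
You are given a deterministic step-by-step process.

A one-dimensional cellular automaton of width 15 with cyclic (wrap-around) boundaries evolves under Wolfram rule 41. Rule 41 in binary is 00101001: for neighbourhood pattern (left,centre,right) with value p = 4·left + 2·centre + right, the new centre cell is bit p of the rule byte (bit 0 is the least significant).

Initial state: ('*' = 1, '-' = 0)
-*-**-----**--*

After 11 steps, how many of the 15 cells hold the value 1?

8

step 0: -*-**-----**--*
step 1: *-**--***-*----
step 2: -**---*--*--**-
step 3: -*--*-------*--
step 4: ------*****---*
step 5: -****-*-----*--
step 6: -*---*--***---*
step 7: *--*----*---*--
step 8: -----**---*----
step 9: ****-*--*---***
step 10: ----*-----*-*--
step 11: ***---***--*--*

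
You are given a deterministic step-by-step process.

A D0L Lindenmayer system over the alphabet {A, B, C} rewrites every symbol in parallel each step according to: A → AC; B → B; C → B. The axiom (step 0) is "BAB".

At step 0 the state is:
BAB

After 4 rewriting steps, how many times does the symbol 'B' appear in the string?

0) BAB
1) BACB
2) BACBB
3) BACBBB
4) BACBBBB

5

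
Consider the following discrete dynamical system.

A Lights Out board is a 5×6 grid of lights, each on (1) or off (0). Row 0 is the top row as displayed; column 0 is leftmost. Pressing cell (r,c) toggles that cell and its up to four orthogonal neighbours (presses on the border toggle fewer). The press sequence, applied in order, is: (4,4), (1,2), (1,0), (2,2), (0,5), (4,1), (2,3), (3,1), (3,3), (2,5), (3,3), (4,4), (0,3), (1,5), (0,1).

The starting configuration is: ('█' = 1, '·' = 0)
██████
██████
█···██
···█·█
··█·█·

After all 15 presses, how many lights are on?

gen 0: ██████
██████
█···██
···█·█
··█·█·
gen 1: ██████
██████
█···██
···███
··██·█
gen 2: ██·███
█···██
█·█·██
···███
··██·█
gen 3: ·█·███
·█··██
··█·██
···███
··██·█
gen 4: ·█·███
·██·██
·█·███
··████
··██·█
gen 5: ·█·█··
·██·█·
·█·███
··████
··██·█
gen 6: ·█·█··
·██·█·
·█·███
·█████
██·█·█
gen 7: ·█·█··
·████·
·██··█
·██·██
██·█·█
gen 8: ·█·█··
·████·
··█··█
█···██
█··█·█
gen 9: ·█·█··
·████·
··██·█
█·██·█
█····█
gen 10: ·█·█··
·█████
··███·
█·██··
█····█
gen 11: ·█·█··
·█████
··█·█·
█···█·
█··█·█
gen 12: ·█·█··
·█████
··█·█·
█·····
█···█·
gen 13: ·██·█·
·██·██
··█·█·
█·····
█···█·
gen 14: ·██·██
·██···
··█·██
█·····
█···█·
gen 15: █···██
··█···
··█·██
█·····
█···█·

10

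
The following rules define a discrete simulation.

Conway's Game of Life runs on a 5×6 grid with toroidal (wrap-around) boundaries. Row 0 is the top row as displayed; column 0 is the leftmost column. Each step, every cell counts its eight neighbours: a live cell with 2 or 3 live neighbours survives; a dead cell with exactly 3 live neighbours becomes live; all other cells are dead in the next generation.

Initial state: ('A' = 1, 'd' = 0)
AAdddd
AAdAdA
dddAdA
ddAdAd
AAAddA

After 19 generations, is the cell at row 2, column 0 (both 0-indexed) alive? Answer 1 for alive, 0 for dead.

t=0: AAdddd
AAdAdA
dddAdA
ddAdAd
AAAddA
t=1: ddddAd
dAdddA
dAdAdA
ddAdAd
ddAAdA
t=2: AdAAAA
ddAddA
dAdAdA
AAdddA
ddAddA
t=3: AdAddd
dddddd
dAdddA
dAdddA
ddAddd
t=4: dAdddd
AAdddd
dddddd
dAAddd
AdAddd
t=5: ddAddd
AAdddd
AdAddd
dAAddd
AdAddd
t=6: AdAddd
AdAddd
AdAddd
AdAAdd
ddAAdd
t=7: ddAddd
AdAAdA
AdAddA
dddddd
dddddd
t=8: dAAAdd
AdAAAA
AdAAAA
dddddd
dddddd
t=9: AAdddA
dddddd
AdAddd
dddAAA
ddAddd
t=10: AAdddd
dddddA
dddAAA
dAAAAA
dAAAdd
t=11: AAdddd
dddddA
dddddd
dAdddA
dddddA
t=12: AddddA
Addddd
Addddd
Addddd
dAdddA
t=13: dAdddA
AAdddd
AAdddA
AAdddA
dAdddA
t=14: dAAddA
ddAddd
ddAddd
ddAdAd
dAAdAA
t=15: ddddAA
ddAAdd
dAAddd
ddAdAA
ddddAA
t=16: dddddA
dAAAAd
dAddAd
AAAdAA
Addddd
t=17: AAAAAA
AAAAAA
dddddd
ddAAAd
ddddAd
t=18: dddddd
dddddd
Addddd
dddAAd
Addddd
t=19: dddddd
dddddd
dddddd
dddddA
dddddd

0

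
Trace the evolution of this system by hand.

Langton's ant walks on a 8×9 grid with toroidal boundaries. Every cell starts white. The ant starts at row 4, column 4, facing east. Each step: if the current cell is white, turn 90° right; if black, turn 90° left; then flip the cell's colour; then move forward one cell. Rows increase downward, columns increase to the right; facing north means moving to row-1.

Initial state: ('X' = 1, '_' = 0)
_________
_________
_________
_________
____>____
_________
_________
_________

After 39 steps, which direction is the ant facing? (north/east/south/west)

step 0: _________
_________
_________
_________
____>____
_________
_________
_________
step 1: _________
_________
_________
_________
____X____
____v____
_________
_________
step 2: _________
_________
_________
_________
____X____
___<X____
_________
_________
step 3: _________
_________
_________
_________
___^X____
___XX____
_________
_________
step 4: _________
_________
_________
_________
___X>____
___XX____
_________
_________
step 5: _________
_________
_________
____^____
___X_____
___XX____
_________
_________
step 6: _________
_________
_________
____X>___
___X_____
___XX____
_________
_________
step 7: _________
_________
_________
____XX___
___X_v___
___XX____
_________
_________
step 8: _________
_________
_________
____XX___
___X<X___
___XX____
_________
_________
step 9: _________
_________
_________
____^X___
___XXX___
___XX____
_________
_________
step 10: _________
_________
_________
___<_X___
___XXX___
___XX____
_________
_________
step 11: _________
_________
___^_____
___X_X___
___XXX___
___XX____
_________
_________
step 12: _________
_________
___X>____
___X_X___
___XXX___
___XX____
_________
_________
step 13: _________
_________
___XX____
___XvX___
___XXX___
___XX____
_________
_________
step 14: _________
_________
___XX____
___<XX___
___XXX___
___XX____
_________
_________
step 15: _________
_________
___XX____
____XX___
___vXX___
___XX____
_________
_________
step 16: _________
_________
___XX____
____XX___
____>X___
___XX____
_________
_________
step 17: _________
_________
___XX____
____^X___
_____X___
___XX____
_________
_________
step 18: _________
_________
___XX____
___<_X___
_____X___
___XX____
_________
_________
step 19: _________
_________
___^X____
___X_X___
_____X___
___XX____
_________
_________
step 20: _________
_________
__<_X____
___X_X___
_____X___
___XX____
_________
_________
step 21: _________
__^______
__X_X____
___X_X___
_____X___
___XX____
_________
_________
step 22: _________
__X>_____
__X_X____
___X_X___
_____X___
___XX____
_________
_________
step 23: _________
__XX_____
__XvX____
___X_X___
_____X___
___XX____
_________
_________
step 24: _________
__XX_____
__<XX____
___X_X___
_____X___
___XX____
_________
_________
step 25: _________
__XX_____
___XX____
__vX_X___
_____X___
___XX____
_________
_________
step 26: _________
__XX_____
___XX____
_<XX_X___
_____X___
___XX____
_________
_________
step 27: _________
__XX_____
_^_XX____
_XXX_X___
_____X___
___XX____
_________
_________
step 28: _________
__XX_____
_X>XX____
_XXX_X___
_____X___
___XX____
_________
_________
step 29: _________
__XX_____
_XXXX____
_XvX_X___
_____X___
___XX____
_________
_________
step 30: _________
__XX_____
_XXXX____
_X_>_X___
_____X___
___XX____
_________
_________
step 31: _________
__XX_____
_XX^X____
_X___X___
_____X___
___XX____
_________
_________
step 32: _________
__XX_____
_X<_X____
_X___X___
_____X___
___XX____
_________
_________
step 33: _________
__XX_____
_X__X____
_Xv__X___
_____X___
___XX____
_________
_________
step 34: _________
__XX_____
_X__X____
_<X__X___
_____X___
___XX____
_________
_________
step 35: _________
__XX_____
_X__X____
__X__X___
_v___X___
___XX____
_________
_________
step 36: _________
__XX_____
_X__X____
__X__X___
<X___X___
___XX____
_________
_________
step 37: _________
__XX_____
_X__X____
^_X__X___
XX___X___
___XX____
_________
_________
step 38: _________
__XX_____
_X__X____
X>X__X___
XX___X___
___XX____
_________
_________
step 39: _________
__XX_____
_X__X____
XXX__X___
Xv___X___
___XX____
_________
_________

south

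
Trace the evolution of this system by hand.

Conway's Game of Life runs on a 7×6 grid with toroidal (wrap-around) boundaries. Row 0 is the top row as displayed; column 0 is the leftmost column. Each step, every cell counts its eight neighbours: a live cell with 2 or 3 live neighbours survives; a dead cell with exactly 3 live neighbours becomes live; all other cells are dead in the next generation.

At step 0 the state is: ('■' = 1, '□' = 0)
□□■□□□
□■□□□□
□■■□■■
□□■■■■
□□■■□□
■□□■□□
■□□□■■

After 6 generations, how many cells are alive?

0) □□■□□□
□■□□□□
□■■□■■
□□■■■■
□□■■□□
■□□■□□
■□□□■■
1) ■■□□□■
■■□■□□
□■□□□■
■□□□□■
□■□□□■
■■■■□□
■■□■■■
2) □□□■□□
□□□□■□
□■■□■■
□■□□■■
□□□□■■
□□□■□□
□□□■□□
3) □□□■■□
□□■□■■
□■■□□□
□■■□□□
■□□■□■
□□□■□□
□□■■■□
4) □□□□□□
□■■□■■
■□□□□□
□□□■□□
■■□■■□
□□□□□■
□□■□□□
5) □■■■□□
■■□□□■
■■■■■■
■■■■■■
■□■■■■
■■■■■■
□□□□□□
6) □■■□□□
□□□□□□
□□□□□□
□□□□□□
□□□□□□
□□□□□□
□□□□□■

3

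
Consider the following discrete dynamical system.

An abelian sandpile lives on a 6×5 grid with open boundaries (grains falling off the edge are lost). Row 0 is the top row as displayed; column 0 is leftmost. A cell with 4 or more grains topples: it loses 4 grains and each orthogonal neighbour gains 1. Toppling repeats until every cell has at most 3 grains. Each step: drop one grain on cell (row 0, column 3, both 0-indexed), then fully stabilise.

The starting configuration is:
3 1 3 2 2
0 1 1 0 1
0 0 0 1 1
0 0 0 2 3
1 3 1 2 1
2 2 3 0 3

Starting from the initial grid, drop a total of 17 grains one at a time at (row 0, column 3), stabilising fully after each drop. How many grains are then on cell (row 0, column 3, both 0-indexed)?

3

step 0: 3 1 3 2 2
0 1 1 0 1
0 0 0 1 1
0 0 0 2 3
1 3 1 2 1
2 2 3 0 3
step 1: 3 1 3 3 2
0 1 1 0 1
0 0 0 1 1
0 0 0 2 3
1 3 1 2 1
2 2 3 0 3
step 2: 3 2 0 1 3
0 1 2 1 1
0 0 0 1 1
0 0 0 2 3
1 3 1 2 1
2 2 3 0 3
step 3: 3 2 0 2 3
0 1 2 1 1
0 0 0 1 1
0 0 0 2 3
1 3 1 2 1
2 2 3 0 3
step 4: 3 2 0 3 3
0 1 2 1 1
0 0 0 1 1
0 0 0 2 3
1 3 1 2 1
2 2 3 0 3
step 5: 3 2 1 1 0
0 1 2 2 2
0 0 0 1 1
0 0 0 2 3
1 3 1 2 1
2 2 3 0 3
step 6: 3 2 1 2 0
0 1 2 2 2
0 0 0 1 1
0 0 0 2 3
1 3 1 2 1
2 2 3 0 3
step 7: 3 2 1 3 0
0 1 2 2 2
0 0 0 1 1
0 0 0 2 3
1 3 1 2 1
2 2 3 0 3
step 8: 3 2 2 0 1
0 1 2 3 2
0 0 0 1 1
0 0 0 2 3
1 3 1 2 1
2 2 3 0 3
step 9: 3 2 2 1 1
0 1 2 3 2
0 0 0 1 1
0 0 0 2 3
1 3 1 2 1
2 2 3 0 3
step 10: 3 2 2 2 1
0 1 2 3 2
0 0 0 1 1
0 0 0 2 3
1 3 1 2 1
2 2 3 0 3
step 11: 3 2 2 3 1
0 1 2 3 2
0 0 0 1 1
0 0 0 2 3
1 3 1 2 1
2 2 3 0 3
step 12: 3 2 3 1 2
0 1 3 0 3
0 0 0 2 1
0 0 0 2 3
1 3 1 2 1
2 2 3 0 3
step 13: 3 2 3 2 2
0 1 3 0 3
0 0 0 2 1
0 0 0 2 3
1 3 1 2 1
2 2 3 0 3
step 14: 3 2 3 3 2
0 1 3 0 3
0 0 0 2 1
0 0 0 2 3
1 3 1 2 1
2 2 3 0 3
step 15: 3 3 1 1 3
0 2 0 2 3
0 0 1 2 1
0 0 0 2 3
1 3 1 2 1
2 2 3 0 3
step 16: 3 3 1 2 3
0 2 0 2 3
0 0 1 2 1
0 0 0 2 3
1 3 1 2 1
2 2 3 0 3
step 17: 3 3 1 3 3
0 2 0 2 3
0 0 1 2 1
0 0 0 2 3
1 3 1 2 1
2 2 3 0 3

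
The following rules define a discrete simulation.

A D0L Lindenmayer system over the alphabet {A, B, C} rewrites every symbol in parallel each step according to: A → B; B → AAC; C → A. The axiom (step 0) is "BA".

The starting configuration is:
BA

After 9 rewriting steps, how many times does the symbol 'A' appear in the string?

89

gen 0: BA
gen 1: AACB
gen 2: BBAAAC
gen 3: AACAACBBBA
gen 4: BBABBAAACAACAACB
gen 5: AACAACBAACAACBBBABBABBAAAC
gen 6: BBABBAAACBBABBAAACAACAACBAACAACBAACAACBBBA
gen 7: AACAACBAACAACBBBAAACAACBAACAACBBBABBABBAAACBBABBAAACBBABBAAACAACAACB
gen 8: BBABBAAACBBABBAAACAACAACBBBABBAAACBBABBAAACAACAACBAACAACBAACAACBBBAAACAACBAACAACBBBAAACAACBAACAACBBBABBABBAAAC
gen 9: AACAACBAACAACBBBAAACAACBAACAACBBBABBABBAAACAACAACBAACAACBB…BBABBAAACAACAACBBBABBAAACBBABBAAACAACAACBAACAACBAACAACBBBA  (len 178)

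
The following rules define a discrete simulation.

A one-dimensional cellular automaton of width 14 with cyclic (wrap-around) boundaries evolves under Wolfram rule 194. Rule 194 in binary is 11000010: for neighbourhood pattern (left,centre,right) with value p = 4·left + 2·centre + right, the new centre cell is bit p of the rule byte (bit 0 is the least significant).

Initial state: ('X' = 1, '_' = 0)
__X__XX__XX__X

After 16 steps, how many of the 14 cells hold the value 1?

2

t=0: __X__XX__XX__X
t=1: _X__X_X_X_X_X_
t=2: X__X__________
t=3: __X__________X
t=4: _X__________X_
t=5: X__________X__
t=6: __________X__X
t=7: _________X__X_
t=8: ________X__X__
t=9: _______X__X___
t=10: ______X__X____
t=11: _____X__X_____
t=12: ____X__X______
t=13: ___X__X_______
t=14: __X__X________
t=15: _X__X_________
t=16: X__X__________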